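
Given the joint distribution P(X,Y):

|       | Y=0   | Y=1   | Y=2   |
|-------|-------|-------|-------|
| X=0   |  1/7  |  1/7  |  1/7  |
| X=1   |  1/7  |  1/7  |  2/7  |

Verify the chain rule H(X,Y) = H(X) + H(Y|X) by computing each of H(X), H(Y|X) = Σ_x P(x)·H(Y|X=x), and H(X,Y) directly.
H(X) = 0.9852 bits, H(Y|X) = 1.5364 bits, H(X,Y) = 2.5216 bits

Marginal of X (row sums):
  P(X=0) = 1/7 + 1/7 + 1/7 = 3/7
  P(X=1) = 1/7 + 1/7 + 2/7 = 4/7
H(X) = -[(3/7)·log₂(3/7) + (4/7)·log₂(4/7)]
  = 0.52388 + 0.46135 = 0.9852 bits

H(Y|X) = Σ_x P(x)·H(Y|X=x):
  X=0: P(X=0) = 3/7, P(Y|X=0) = (1/3, 1/3, 1/3) → H(Y|X=0) = 1.58496
  X=1: P(X=1) = 4/7, P(Y|X=1) = (1/4, 1/4, 1/2) → H(Y|X=1) = 1.50000
H(Y|X) = (3/7)·1.58496 + (4/7)·1.50000 = 1.5364 bits

H(X,Y) = -Σ_{x,y} P(x,y) log₂ P(x,y). Per-cell terms -P(x,y)·log₂P(x,y):
  X=0: 0.40105, 0.40105, 0.40105
  X=1: 0.40105, 0.40105, 0.51639
Sum of the 6 terms: H(X,Y) = 2.5216 bits

Chain rule check:
  H(X) + H(Y|X) = 0.9852 + 1.5364 = 2.5216 bits
  H(X,Y) = 2.5216 bits
✓ Chain rule verified.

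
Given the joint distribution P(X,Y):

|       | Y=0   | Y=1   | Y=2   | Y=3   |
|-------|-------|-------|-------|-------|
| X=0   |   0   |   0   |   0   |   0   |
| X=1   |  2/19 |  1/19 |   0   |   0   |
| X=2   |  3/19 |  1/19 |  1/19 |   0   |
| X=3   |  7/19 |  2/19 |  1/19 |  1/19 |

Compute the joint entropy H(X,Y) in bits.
2.7529 bits

H(X,Y) = -Σ_{x,y} P(x,y) log₂ P(x,y). Per-cell terms -P(x,y)·log₂P(x,y):
  X=0: 0.00000, 0.00000, 0.00000, 0.00000
  X=1: 0.34189, 0.22358, 0.00000, 0.00000
  X=2: 0.42047, 0.22358, 0.22358, 0.00000
  X=3: 0.53074, 0.34189, 0.22358, 0.22358
  (cells with P = 0 contribute 0)
Sum of the 16 terms: H(X,Y) = 2.7529 bits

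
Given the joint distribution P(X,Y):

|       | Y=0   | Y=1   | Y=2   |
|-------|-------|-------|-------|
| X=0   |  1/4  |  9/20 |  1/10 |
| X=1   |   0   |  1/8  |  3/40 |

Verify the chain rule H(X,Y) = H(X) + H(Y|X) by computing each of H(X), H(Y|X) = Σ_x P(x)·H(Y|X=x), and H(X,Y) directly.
H(X) = 0.7219 bits, H(Y|X) = 1.2839 bits, H(X,Y) = 2.0059 bits

Marginal of X (row sums):
  P(X=0) = 1/4 + 9/20 + 1/10 = 4/5
  P(X=1) = 0 + 1/8 + 3/40 = 1/5
H(X) = -[(4/5)·log₂(4/5) + (1/5)·log₂(1/5)]
  = 0.2575 + 0.4644 = 0.7219 bits

H(Y|X) = Σ_x P(x)·H(Y|X=x):
  X=0: P(X=0) = 4/5, P(Y|X=0) = (5/16, 9/16, 1/8) → H(Y|X=0) = 1.3663
  X=1: P(X=1) = 1/5, P(Y|X=1) = (0, 5/8, 3/8) → H(Y|X=1) = 0.9544
H(Y|X) = (4/5)·1.3663 + (1/5)·0.9544 = 1.2839 bits

H(X,Y) = -Σ_{x,y} P(x,y) log₂ P(x,y). Per-cell terms -P(x,y)·log₂P(x,y):
  X=0: 0.5000, 0.5184, 0.3322
  X=1: 0.0000, 0.3750, 0.2803
  (cells with P = 0 contribute 0)
Sum of the 6 terms: H(X,Y) = 2.0059 bits

Chain rule check:
  H(X) + H(Y|X) = 0.7219 + 1.2839 = 2.0058 bits
  H(X,Y) = 2.0059 bits
✓ Chain rule verified (Δ = 0.0001 is 4-dp rounding noise: each of the three values was rounded independently).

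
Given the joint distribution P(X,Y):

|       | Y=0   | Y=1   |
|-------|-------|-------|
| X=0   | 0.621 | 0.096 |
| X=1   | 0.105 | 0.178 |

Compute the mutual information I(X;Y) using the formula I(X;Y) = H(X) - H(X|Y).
0.1706 bits

I(X;Y) = H(X) - H(X|Y)

Marginal of X (row sums):
  P(X=0) = 0.621 + 0.096 = 0.717
  P(X=1) = 0.105 + 0.178 = 0.283
H(X) = -[0.717·log₂(0.717) + 0.283·log₂(0.283)]
  = 0.3441 + 0.5154 = 0.8595 bits

Marginal of Y (column sums):
  P(Y=0) = 0.621 + 0.105 = 0.726
  P(Y=1) = 0.096 + 0.178 = 0.274
H(X|Y) = Σ_y P(y)·H(X|Y=y):
  Y=0: P(Y=0) = 0.726, P(X|Y=0) = (207/242, 35/242) → H(X|Y=0) = 0.5962
  Y=1: P(Y=1) = 0.274, P(X|Y=1) = (48/137, 89/137) → H(X|Y=1) = 0.9344
H(X|Y) = 0.726·0.5962 + 0.274·0.9344 = 0.6889 bits

I(X;Y) = H(X) - H(X|Y) = 0.8595 - 0.6889 = 0.1706 bits

Cross-check via I(X;Y) = H(X) + H(Y) - H(X,Y): computing H(Y) from the column sums and H(X,Y) from the 4 cells in the same way gives H(Y) = 0.8471 bits and H(X,Y) = 1.5360 bits, so
I(X;Y) = 0.8595 + 0.8471 - 1.5360 = 0.1706 bits ✓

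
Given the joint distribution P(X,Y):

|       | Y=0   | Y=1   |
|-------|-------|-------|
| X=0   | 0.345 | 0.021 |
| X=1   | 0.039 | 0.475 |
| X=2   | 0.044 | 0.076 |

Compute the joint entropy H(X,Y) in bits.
1.8203 bits

H(X,Y) = -Σ_{x,y} P(x,y) log₂ P(x,y). Per-cell terms -P(x,y)·log₂P(x,y):
  X=0: 0.5297, 0.1170
  X=1: 0.1825, 0.5102
  X=2: 0.1983, 0.2826
Sum of the 6 terms: H(X,Y) = 1.8203 bits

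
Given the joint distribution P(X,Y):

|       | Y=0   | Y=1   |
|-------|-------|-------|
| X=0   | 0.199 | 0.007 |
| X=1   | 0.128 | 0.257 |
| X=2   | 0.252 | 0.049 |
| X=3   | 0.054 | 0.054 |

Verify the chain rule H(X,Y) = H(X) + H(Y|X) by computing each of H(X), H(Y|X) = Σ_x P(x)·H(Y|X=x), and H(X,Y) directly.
H(X) = 1.8679 bits, H(Y|X) = 0.6982 bits, H(X,Y) = 2.5661 bits

Marginal of X (row sums):
  P(X=0) = 0.199 + 0.007 = 0.206
  P(X=1) = 0.128 + 0.257 = 0.385
  P(X=2) = 0.252 + 0.049 = 0.301
  P(X=3) = 0.054 + 0.054 = 0.108
H(X) = -[0.206·log₂(0.206) + 0.385·log₂(0.385) + 0.301·log₂(0.301) + 0.108·log₂(0.108)]
  = 0.4695 + 0.5302 + 0.5214 + 0.3468 = 1.8679 bits

H(Y|X) = Σ_x P(x)·H(Y|X=x):
  X=0: P(X=0) = 0.206, P(Y|X=0) = (199/206, 7/206) → H(Y|X=0) = 0.2140
  X=1: P(X=1) = 0.385, P(Y|X=1) = (128/385, 257/385) → H(Y|X=1) = 0.9174
  X=2: P(X=2) = 0.301, P(Y|X=2) = (36/43, 7/43) → H(Y|X=2) = 0.6409
  X=3: P(X=3) = 0.108, P(Y|X=3) = (1/2, 1/2) → H(Y|X=3) = 1.0000
H(Y|X) = 0.206·0.2140 + 0.385·0.9174 + 0.301·0.6409 + 0.108·1.0000 = 0.6982 bits

H(X,Y) = -Σ_{x,y} P(x,y) log₂ P(x,y). Per-cell terms -P(x,y)·log₂P(x,y):
  X=0: 0.4635, 0.0501
  X=1: 0.3796, 0.5038
  X=2: 0.5011, 0.2132
  X=3: 0.2274, 0.2274
Sum of the 8 terms: H(X,Y) = 2.5661 bits

Chain rule check:
  H(X) + H(Y|X) = 1.8679 + 0.6982 = 2.5661 bits
  H(X,Y) = 2.5661 bits
✓ Chain rule verified.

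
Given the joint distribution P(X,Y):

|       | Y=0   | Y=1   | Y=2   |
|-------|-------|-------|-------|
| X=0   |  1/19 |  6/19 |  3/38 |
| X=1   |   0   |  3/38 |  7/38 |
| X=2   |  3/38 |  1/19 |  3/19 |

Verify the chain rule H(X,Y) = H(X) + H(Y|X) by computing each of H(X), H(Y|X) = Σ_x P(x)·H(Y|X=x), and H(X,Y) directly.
H(X) = 1.5437 bits, H(Y|X) = 1.1662 bits, H(X,Y) = 2.7099 bits

Marginal of X (row sums):
  P(X=0) = 1/19 + 6/19 + 3/38 = 17/38
  P(X=1) = 0 + 3/38 + 7/38 = 5/19
  P(X=2) = 3/38 + 1/19 + 3/19 = 11/38
H(X) = -[(17/38)·log₂(17/38) + (5/19)·log₂(5/19) + (11/38)·log₂(11/38)]
  = 0.51916 + 0.50684 + 0.51772 = 1.5437 bits

H(Y|X) = Σ_x P(x)·H(Y|X=x):
  X=0: P(X=0) = 17/38, P(Y|X=0) = (2/17, 12/17, 3/17) → H(Y|X=0) = 1.15955
  X=1: P(X=1) = 5/19, P(Y|X=1) = (0, 3/10, 7/10) → H(Y|X=1) = 0.88129
  X=2: P(X=2) = 11/38, P(Y|X=2) = (3/11, 2/11, 6/11) → H(Y|X=2) = 1.43537
H(Y|X) = (17/38)·1.15955 + (5/19)·0.88129 + (11/38)·1.43537 = 1.1662 bits

H(X,Y) = -Σ_{x,y} P(x,y) log₂ P(x,y). Per-cell terms -P(x,y)·log₂P(x,y):
  X=0: 0.22358, 0.52515, 0.28918
  X=1: 0.00000, 0.28918, 0.44958
  X=2: 0.28918, 0.22358, 0.42047
  (cells with P = 0 contribute 0)
Sum of the 9 terms: H(X,Y) = 2.7099 bits

Chain rule check:
  H(X) + H(Y|X) = 1.5437 + 1.1662 = 2.7099 bits
  H(X,Y) = 2.7099 bits
✓ Chain rule verified.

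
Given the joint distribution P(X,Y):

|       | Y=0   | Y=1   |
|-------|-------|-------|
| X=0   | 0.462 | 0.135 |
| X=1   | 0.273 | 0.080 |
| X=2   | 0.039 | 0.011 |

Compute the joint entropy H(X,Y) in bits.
1.9616 bits

H(X,Y) = -Σ_{x,y} P(x,y) log₂ P(x,y). Per-cell terms -P(x,y)·log₂P(x,y):
  X=0: 0.5147, 0.3900
  X=1: 0.5113, 0.2915
  X=2: 0.1825, 0.0716
Sum of the 6 terms: H(X,Y) = 1.9616 bits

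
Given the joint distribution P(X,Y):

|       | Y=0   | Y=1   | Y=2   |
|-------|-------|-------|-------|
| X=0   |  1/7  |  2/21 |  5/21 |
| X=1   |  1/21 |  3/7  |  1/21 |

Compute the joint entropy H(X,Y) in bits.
2.1593 bits

H(X,Y) = -Σ_{x,y} P(x,y) log₂ P(x,y). Per-cell terms -P(x,y)·log₂P(x,y):
  X=0: 0.40105, 0.32308, 0.49295
  X=1: 0.20916, 0.52388, 0.20916
Sum of the 6 terms: H(X,Y) = 2.1593 bits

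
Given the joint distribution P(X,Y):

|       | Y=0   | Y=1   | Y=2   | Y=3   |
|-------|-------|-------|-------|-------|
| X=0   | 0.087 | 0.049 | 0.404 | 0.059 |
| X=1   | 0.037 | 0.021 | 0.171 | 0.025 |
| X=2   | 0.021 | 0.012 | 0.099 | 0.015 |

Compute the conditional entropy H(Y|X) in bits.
1.4137 bits

H(Y|X) = H(X,Y) - H(X)

H(X,Y) = -Σ_{x,y} P(x,y) log₂ P(x,y). Per-cell terms -P(x,y)·log₂P(x,y):
  X=0: 0.3065, 0.2132, 0.5283, 0.2409
  X=1: 0.1760, 0.1170, 0.4357, 0.1330
  X=2: 0.1170, 0.0766, 0.3303, 0.0909
Sum of the 12 terms: H(X,Y) = 2.7654 bits

Marginal of X (row sums):
  P(X=0) = 0.087 + 0.049 + 0.404 + 0.059 = 0.599
  P(X=1) = 0.037 + 0.021 + 0.171 + 0.025 = 0.254
  P(X=2) = 0.021 + 0.012 + 0.099 + 0.015 = 0.147
H(X) = -[0.599·log₂(0.599) + 0.254·log₂(0.254) + 0.147·log₂(0.147)]
  = 0.4429 + 0.5022 + 0.4066 = 1.3517 bits

H(Y|X) = H(X,Y) - H(X) = 2.7654 - 1.3517 = 1.4137 bits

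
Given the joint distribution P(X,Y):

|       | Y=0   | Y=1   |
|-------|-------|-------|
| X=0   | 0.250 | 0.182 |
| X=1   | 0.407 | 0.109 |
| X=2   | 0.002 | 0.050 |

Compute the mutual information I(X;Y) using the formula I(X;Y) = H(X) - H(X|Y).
0.1055 bits

I(X;Y) = H(X) - H(X|Y)

Marginal of X (row sums):
  P(X=0) = 0.250 + 0.182 = 0.432
  P(X=1) = 0.407 + 0.109 = 0.516
  P(X=2) = 0.002 + 0.050 = 0.052
H(X) = -[0.432·log₂(0.432) + 0.516·log₂(0.516) + 0.052·log₂(0.052)]
  = 0.5231 + 0.4926 + 0.2218 = 1.2375 bits

Marginal of Y (column sums):
  P(Y=0) = 0.250 + 0.407 + 0.002 = 0.659
  P(Y=1) = 0.182 + 0.109 + 0.050 = 0.341
H(X|Y) = Σ_y P(y)·H(X|Y=y):
  Y=0: P(Y=0) = 0.659, P(X|Y=0) = (250/659, 407/659, 2/659) → H(X|Y=0) = 0.9853
  Y=1: P(Y=1) = 0.341, P(X|Y=1) = (182/341, 109/341, 50/341) → H(X|Y=1) = 1.4156
H(X|Y) = 0.659·0.9853 + 0.341·1.4156 = 1.1320 bits

I(X;Y) = H(X) - H(X|Y) = 1.2375 - 1.1320 = 0.1055 bits

Cross-check via I(X;Y) = H(X) + H(Y) - H(X,Y): computing H(Y) from the column sums and H(X,Y) from the 6 cells in the same way gives H(Y) = 0.9258 bits and H(X,Y) = 2.0578 bits, so
I(X;Y) = 1.2375 + 0.9258 - 2.0578 = 0.1055 bits ✓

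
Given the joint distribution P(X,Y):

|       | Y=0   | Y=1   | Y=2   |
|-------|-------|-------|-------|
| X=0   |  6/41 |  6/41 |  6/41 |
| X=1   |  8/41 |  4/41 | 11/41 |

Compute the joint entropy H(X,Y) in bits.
2.5141 bits

H(X,Y) = -Σ_{x,y} P(x,y) log₂ P(x,y). Per-cell terms -P(x,y)·log₂P(x,y):
  X=0: 0.405745, 0.405745, 0.405745
  X=1: 0.460010, 0.327566, 0.509252
Sum of the 6 terms: H(X,Y) = 2.5141 bits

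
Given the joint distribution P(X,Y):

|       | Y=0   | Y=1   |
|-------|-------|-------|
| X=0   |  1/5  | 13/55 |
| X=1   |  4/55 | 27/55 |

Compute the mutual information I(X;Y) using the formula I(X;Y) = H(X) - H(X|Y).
0.0985 bits

I(X;Y) = H(X) - H(X|Y)

Marginal of X (row sums):
  P(X=0) = 1/5 + 13/55 = 24/55
  P(X=1) = 4/55 + 27/55 = 31/55
H(X) = -[(24/55)·log₂(24/55) + (31/55)·log₂(31/55)]
  = 0.5221 + 0.4662 = 0.9883 bits

Marginal of Y (column sums):
  P(Y=0) = 1/5 + 4/55 = 3/11
  P(Y=1) = 13/55 + 27/55 = 8/11
H(X|Y) = Σ_y P(y)·H(X|Y=y):
  Y=0: P(Y=0) = 3/11, P(X|Y=0) = (11/15, 4/15) → H(X|Y=0) = 0.8366
  Y=1: P(Y=1) = 8/11, P(X|Y=1) = (13/40, 27/40) → H(X|Y=1) = 0.9097
H(X|Y) = (3/11)·0.8366 + (8/11)·0.9097 = 0.8898 bits

I(X;Y) = H(X) - H(X|Y) = 0.9883 - 0.8898 = 0.0985 bits

Cross-check via I(X;Y) = H(X) + H(Y) - H(X,Y): computing H(Y) from the column sums and H(X,Y) from the 4 cells in the same way gives H(Y) = 0.8454 bits and H(X,Y) = 1.7352 bits, so
I(X;Y) = 0.9883 + 0.8454 - 1.7352 = 0.0985 bits ✓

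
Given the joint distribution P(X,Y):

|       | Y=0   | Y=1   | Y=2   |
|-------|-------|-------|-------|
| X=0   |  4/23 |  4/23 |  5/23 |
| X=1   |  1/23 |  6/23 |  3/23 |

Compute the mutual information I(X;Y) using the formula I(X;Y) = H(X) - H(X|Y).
0.0766 bits

I(X;Y) = H(X) - H(X|Y)

Marginal of X (row sums):
  P(X=0) = 4/23 + 4/23 + 5/23 = 13/23
  P(X=1) = 1/23 + 6/23 + 3/23 = 10/23
H(X) = -[(13/23)·log₂(13/23) + (10/23)·log₂(10/23)]
  = 0.46524 + 0.52245 = 0.9877 bits

Marginal of Y (column sums):
  P(Y=0) = 4/23 + 1/23 = 5/23
  P(Y=1) = 4/23 + 6/23 = 10/23
  P(Y=2) = 5/23 + 3/23 = 8/23
H(X|Y) = Σ_y P(y)·H(X|Y=y):
  Y=0: P(Y=0) = 5/23, P(X|Y=0) = (4/5, 1/5) → H(X|Y=0) = 0.72193
  Y=1: P(Y=1) = 10/23, P(X|Y=1) = (2/5, 3/5) → H(X|Y=1) = 0.97095
  Y=2: P(Y=2) = 8/23, P(X|Y=2) = (5/8, 3/8) → H(X|Y=2) = 0.95443
H(X|Y) = (5/23)·0.72193 + (10/23)·0.97095 + (8/23)·0.95443 = 0.9111 bits

I(X;Y) = H(X) - H(X|Y) = 0.9877 - 0.9111 = 0.0766 bits

Cross-check via I(X;Y) = H(X) + H(Y) - H(X,Y): computing H(Y) from the column sums and H(X,Y) from the 6 cells in the same way gives H(Y) = 1.5310 bits and H(X,Y) = 2.4421 bits, so
I(X;Y) = 0.9877 + 1.5310 - 2.4421 = 0.0766 bits ✓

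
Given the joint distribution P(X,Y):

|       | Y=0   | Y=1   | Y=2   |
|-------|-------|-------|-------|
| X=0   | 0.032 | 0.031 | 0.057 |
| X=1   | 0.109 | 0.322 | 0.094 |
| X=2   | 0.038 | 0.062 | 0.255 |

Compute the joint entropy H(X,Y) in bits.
2.6762 bits

H(X,Y) = -Σ_{x,y} P(x,y) log₂ P(x,y). Per-cell terms -P(x,y)·log₂P(x,y):
  X=0: 0.1589, 0.1554, 0.2356
  X=1: 0.3485, 0.5264, 0.3207
  X=2: 0.1793, 0.2487, 0.5027
Sum of the 9 terms: H(X,Y) = 2.6762 bits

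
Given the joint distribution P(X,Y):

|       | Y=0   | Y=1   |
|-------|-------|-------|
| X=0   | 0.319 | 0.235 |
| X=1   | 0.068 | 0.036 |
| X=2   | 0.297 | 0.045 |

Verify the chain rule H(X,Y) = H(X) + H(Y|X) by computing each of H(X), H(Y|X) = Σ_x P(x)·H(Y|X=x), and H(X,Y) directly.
H(X) = 1.3410 bits, H(Y|X) = 0.8337 bits, H(X,Y) = 2.1747 bits

Marginal of X (row sums):
  P(X=0) = 0.319 + 0.235 = 0.554
  P(X=1) = 0.068 + 0.036 = 0.104
  P(X=2) = 0.297 + 0.045 = 0.342
H(X) = -[0.554·log₂(0.554) + 0.104·log₂(0.104) + 0.342·log₂(0.342)]
  = 0.4720 + 0.3396 + 0.5294 = 1.3410 bits

H(Y|X) = Σ_x P(x)·H(Y|X=x):
  X=0: P(X=0) = 0.554, P(Y|X=0) = (319/554, 235/554) → H(Y|X=0) = 0.9834
  X=1: P(X=1) = 0.104, P(Y|X=1) = (17/26, 9/26) → H(Y|X=1) = 0.9306
  X=2: P(X=2) = 0.342, P(Y|X=2) = (33/38, 5/38) → H(Y|X=2) = 0.5618
H(Y|X) = 0.554·0.9834 + 0.104·0.9306 + 0.342·0.5618 = 0.8337 bits

H(X,Y) = -Σ_{x,y} P(x,y) log₂ P(x,y). Per-cell terms -P(x,y)·log₂P(x,y):
  X=0: 0.5258, 0.4910
  X=1: 0.2637, 0.1727
  X=2: 0.5202, 0.2013
Sum of the 6 terms: H(X,Y) = 2.1747 bits

Chain rule check:
  H(X) + H(Y|X) = 1.3410 + 0.8337 = 2.1747 bits
  H(X,Y) = 2.1747 bits
✓ Chain rule verified.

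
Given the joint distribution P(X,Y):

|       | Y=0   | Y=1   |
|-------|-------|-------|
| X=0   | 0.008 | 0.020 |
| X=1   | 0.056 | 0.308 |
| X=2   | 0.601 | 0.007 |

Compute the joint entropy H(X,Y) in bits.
1.4163 bits

H(X,Y) = -Σ_{x,y} P(x,y) log₂ P(x,y). Per-cell terms -P(x,y)·log₂P(x,y):
  X=0: 0.055726, 0.112877
  X=1: 0.232872, 0.523291
  X=2: 0.441472, 0.050109
Sum of the 6 terms: H(X,Y) = 1.4163 bits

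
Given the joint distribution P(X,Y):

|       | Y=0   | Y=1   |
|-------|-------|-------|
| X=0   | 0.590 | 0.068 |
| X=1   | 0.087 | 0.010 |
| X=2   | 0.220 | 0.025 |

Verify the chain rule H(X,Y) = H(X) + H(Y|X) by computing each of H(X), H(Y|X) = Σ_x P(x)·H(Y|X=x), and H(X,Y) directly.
H(X) = 1.2210 bits, H(Y|X) = 0.4784 bits, H(X,Y) = 1.6994 bits

Marginal of X (row sums):
  P(X=0) = 0.590 + 0.068 = 0.658
  P(X=1) = 0.087 + 0.010 = 0.097
  P(X=2) = 0.220 + 0.025 = 0.245
H(X) = -[0.658·log₂(0.658) + 0.097·log₂(0.097) + 0.245·log₂(0.245)]
  = 0.39733 + 0.32649 + 0.49714 = 1.2210 bits

H(Y|X) = Σ_x P(x)·H(Y|X=x):
  X=0: P(X=0) = 0.658, P(Y|X=0) = (295/329, 34/329) → H(Y|X=0) = 0.47951
  X=1: P(X=1) = 0.097, P(Y|X=1) = (87/97, 10/97) → H(Y|X=1) = 0.47872
  X=2: P(X=2) = 0.245, P(Y|X=2) = (44/49, 5/49) → H(Y|X=2) = 0.47543
H(Y|X) = 0.658·0.47951 + 0.097·0.47872 + 0.245·0.47543 = 0.4784 bits

H(X,Y) = -Σ_{x,y} P(x,y) log₂ P(x,y). Per-cell terms -P(x,y)·log₂P(x,y):
  X=0: 0.44912, 0.26373
  X=1: 0.30649, 0.06644
  X=2: 0.48057, 0.13305
Sum of the 6 terms: H(X,Y) = 1.6994 bits

Chain rule check:
  H(X) + H(Y|X) = 1.2210 + 0.4784 = 1.6994 bits
  H(X,Y) = 1.6994 bits
✓ Chain rule verified.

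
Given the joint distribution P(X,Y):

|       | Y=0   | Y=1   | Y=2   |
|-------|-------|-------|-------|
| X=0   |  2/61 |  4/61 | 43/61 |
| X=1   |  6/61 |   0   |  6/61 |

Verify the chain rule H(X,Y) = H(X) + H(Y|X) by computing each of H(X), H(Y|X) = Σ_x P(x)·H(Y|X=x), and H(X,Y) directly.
H(X) = 0.7153 bits, H(Y|X) = 0.7179 bits, H(X,Y) = 1.4332 bits

Marginal of X (row sums):
  P(X=0) = 2/61 + 4/61 + 43/61 = 49/61
  P(X=1) = 6/61 + 0 + 6/61 = 12/61
H(X) = -[(49/61)·log₂(49/61) + (12/61)·log₂(12/61)]
  = 0.25386 + 0.46146 = 0.7153 bits

H(Y|X) = Σ_x P(x)·H(Y|X=x):
  X=0: P(X=0) = 49/61, P(Y|X=0) = (2/49, 4/49, 43/49) → H(Y|X=0) = 0.64880
  X=1: P(X=1) = 12/61, P(Y|X=1) = (1/2, 0, 1/2) → H(Y|X=1) = 1.00000
H(Y|X) = (49/61)·0.64880 + (12/61)·1.00000 = 0.7179 bits

H(X,Y) = -Σ_{x,y} P(x,y) log₂ P(x,y). Per-cell terms -P(x,y)·log₂P(x,y):
  X=0: 0.16166, 0.25775, 0.35561
  X=1: 0.32909, 0.00000, 0.32909
  (cells with P = 0 contribute 0)
Sum of the 6 terms: H(X,Y) = 1.4332 bits

Chain rule check:
  H(X) + H(Y|X) = 0.7153 + 0.7179 = 1.4332 bits
  H(X,Y) = 1.4332 bits
✓ Chain rule verified.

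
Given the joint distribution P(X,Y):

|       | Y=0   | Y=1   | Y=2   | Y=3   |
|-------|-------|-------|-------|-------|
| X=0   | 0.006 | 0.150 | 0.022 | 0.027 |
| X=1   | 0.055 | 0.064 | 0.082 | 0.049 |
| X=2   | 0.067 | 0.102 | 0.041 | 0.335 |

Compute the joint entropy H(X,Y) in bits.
3.0244 bits

H(X,Y) = -Σ_{x,y} P(x,y) log₂ P(x,y). Per-cell terms -P(x,y)·log₂P(x,y):
  X=0: 0.04428, 0.41054, 0.12114, 0.14069
  X=1: 0.23014, 0.25381, 0.29588, 0.21320
  X=2: 0.26128, 0.33592, 0.18894, 0.52855
Sum of the 12 terms: H(X,Y) = 3.0244 bits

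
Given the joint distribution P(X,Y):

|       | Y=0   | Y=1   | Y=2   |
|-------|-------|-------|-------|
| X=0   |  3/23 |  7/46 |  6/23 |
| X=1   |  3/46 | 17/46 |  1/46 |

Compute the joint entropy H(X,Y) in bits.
2.2100 bits

H(X,Y) = -Σ_{x,y} P(x,y) log₂ P(x,y). Per-cell terms -P(x,y)·log₂P(x,y):
  X=0: 0.3833, 0.4133, 0.5057
  X=1: 0.2569, 0.5307, 0.1201
Sum of the 6 terms: H(X,Y) = 2.2100 bits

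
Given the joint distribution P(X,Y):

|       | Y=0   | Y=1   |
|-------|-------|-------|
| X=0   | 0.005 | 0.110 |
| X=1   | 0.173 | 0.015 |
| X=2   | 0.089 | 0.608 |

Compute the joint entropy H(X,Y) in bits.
1.6644 bits

H(X,Y) = -Σ_{x,y} P(x,y) log₂ P(x,y). Per-cell terms -P(x,y)·log₂P(x,y):
  X=0: 0.0382, 0.3503
  X=1: 0.4379, 0.0909
  X=2: 0.3106, 0.4365
Sum of the 6 terms: H(X,Y) = 1.6644 bits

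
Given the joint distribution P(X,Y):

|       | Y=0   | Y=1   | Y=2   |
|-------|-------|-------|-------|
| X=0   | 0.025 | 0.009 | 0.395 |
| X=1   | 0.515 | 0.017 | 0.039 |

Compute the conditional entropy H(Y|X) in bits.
0.5136 bits

H(Y|X) = H(X,Y) - H(X)

H(X,Y) = -Σ_{x,y} P(x,y) log₂ P(x,y). Per-cell terms -P(x,y)·log₂P(x,y):
  X=0: 0.13305, 0.06116, 0.52933
  X=1: 0.49304, 0.09993, 0.18253
Sum of the 6 terms: H(X,Y) = 1.4990 bits

Marginal of X (row sums):
  P(X=0) = 0.025 + 0.009 + 0.395 = 0.429
  P(X=1) = 0.515 + 0.017 + 0.039 = 0.571
H(X) = -[0.429·log₂(0.429) + 0.571·log₂(0.571)]
  = 0.52379 + 0.46162 = 0.9854 bits

H(Y|X) = H(X,Y) - H(X) = 1.4990 - 0.9854 = 0.5136 bits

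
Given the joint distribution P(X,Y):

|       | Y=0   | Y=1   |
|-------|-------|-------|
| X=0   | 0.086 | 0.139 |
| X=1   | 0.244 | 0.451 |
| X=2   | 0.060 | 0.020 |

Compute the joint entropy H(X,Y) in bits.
2.0712 bits

H(X,Y) = -Σ_{x,y} P(x,y) log₂ P(x,y). Per-cell terms -P(x,y)·log₂P(x,y):
  X=0: 0.3044, 0.3957
  X=1: 0.4966, 0.5181
  X=2: 0.2435, 0.1129
Sum of the 6 terms: H(X,Y) = 2.0712 bits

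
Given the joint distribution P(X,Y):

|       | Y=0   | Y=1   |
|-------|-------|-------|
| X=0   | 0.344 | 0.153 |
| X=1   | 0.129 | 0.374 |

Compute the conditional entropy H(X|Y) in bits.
0.8579 bits

H(X|Y) = H(X,Y) - H(Y)

H(X,Y) = -Σ_{x,y} P(x,y) log₂ P(x,y). Per-cell terms -P(x,y)·log₂P(x,y):
  X=0: 0.5296, 0.4144
  X=1: 0.3811, 0.5307
Sum of the 4 terms: H(X,Y) = 1.8558 bits

Marginal of Y (column sums):
  P(Y=0) = 0.344 + 0.129 = 0.473
  P(Y=1) = 0.153 + 0.374 = 0.527
H(Y) = -[0.473·log₂(0.473) + 0.527·log₂(0.527)]
  = 0.5109 + 0.4870 = 0.9979 bits

H(X|Y) = H(X,Y) - H(Y) = 1.8558 - 0.9979 = 0.8579 bits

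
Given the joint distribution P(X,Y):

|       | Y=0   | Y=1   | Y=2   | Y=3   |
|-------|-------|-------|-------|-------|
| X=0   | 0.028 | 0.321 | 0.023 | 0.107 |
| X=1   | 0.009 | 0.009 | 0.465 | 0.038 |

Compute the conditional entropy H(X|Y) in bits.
0.3433 bits

H(X|Y) = H(X,Y) - H(Y)

H(X,Y) = -Σ_{x,y} P(x,y) log₂ P(x,y). Per-cell terms -P(x,y)·log₂P(x,y):
  X=0: 0.144436, 0.526233, 0.125171, 0.345002
  X=1: 0.061163, 0.061163, 0.513684, 0.179279
Sum of the 8 terms: H(X,Y) = 1.95613 bits

Marginal of Y (column sums):
  P(Y=0) = 0.028 + 0.009 = 0.037
  P(Y=1) = 0.321 + 0.009 = 0.330
  P(Y=2) = 0.023 + 0.465 = 0.488
  P(Y=3) = 0.107 + 0.038 = 0.145
H(Y) = -[0.037·log₂(0.037) + 0.330·log₂(0.330) + 0.488·log₂(0.488) + 0.145·log₂(0.145)]
  = 0.175984 + 0.527822 + 0.505103 + 0.403952 = 1.61286 bits

H(X|Y) = H(X,Y) - H(Y) = 1.95613 - 1.61286 = 0.3433 bits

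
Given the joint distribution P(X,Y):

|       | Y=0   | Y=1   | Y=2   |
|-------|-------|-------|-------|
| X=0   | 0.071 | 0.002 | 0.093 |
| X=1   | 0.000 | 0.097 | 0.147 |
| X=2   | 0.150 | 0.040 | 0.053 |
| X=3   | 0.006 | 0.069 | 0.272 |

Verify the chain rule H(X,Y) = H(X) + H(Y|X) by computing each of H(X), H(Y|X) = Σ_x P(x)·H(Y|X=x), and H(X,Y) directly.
H(X) = 1.9524 bits, H(Y|X) = 1.0305 bits, H(X,Y) = 2.9829 bits

Marginal of X (row sums):
  P(X=0) = 0.071 + 0.002 + 0.093 = 0.166
  P(X=1) = 0.000 + 0.097 + 0.147 = 0.244
  P(X=2) = 0.150 + 0.040 + 0.053 = 0.243
  P(X=3) = 0.006 + 0.069 + 0.272 = 0.347
H(X) = -[0.166·log₂(0.166) + 0.244·log₂(0.244) + 0.243·log₂(0.243) + 0.347·log₂(0.347)]
  = 0.43006 + 0.49655 + 0.49596 + 0.52987 = 1.9524 bits

H(Y|X) = Σ_x P(x)·H(Y|X=x):
  X=0: P(X=0) = 0.166, P(Y|X=0) = (71/166, 1/83, 93/166) → H(Y|X=0) = 1.06917
  X=1: P(X=1) = 0.244, P(Y|X=1) = (0, 97/244, 147/244) → H(Y|X=1) = 0.96949
  X=2: P(X=2) = 0.243, P(Y|X=2) = (50/81, 40/243, 53/243) → H(Y|X=2) = 1.33724
  X=3: P(X=3) = 0.347, P(Y|X=3) = (6/347, 69/347, 272/347) → H(Y|X=3) = 0.83998
H(Y|X) = 0.166·1.06917 + 0.244·0.96949 + 0.243·1.33724 + 0.347·0.83998 = 1.0305 bits

H(X,Y) = -Σ_{x,y} P(x,y) log₂ P(x,y). Per-cell terms -P(x,y)·log₂P(x,y):
  X=0: 0.27094, 0.01793, 0.31868
  X=1: 0.00000, 0.32649, 0.40662
  X=2: 0.41054, 0.18575, 0.22461
  X=3: 0.04428, 0.26615, 0.51090
  (cells with P = 0 contribute 0)
Sum of the 12 terms: H(X,Y) = 2.9829 bits

Chain rule check:
  H(X) + H(Y|X) = 1.9524 + 1.0305 = 2.9829 bits
  H(X,Y) = 2.9829 bits
✓ Chain rule verified.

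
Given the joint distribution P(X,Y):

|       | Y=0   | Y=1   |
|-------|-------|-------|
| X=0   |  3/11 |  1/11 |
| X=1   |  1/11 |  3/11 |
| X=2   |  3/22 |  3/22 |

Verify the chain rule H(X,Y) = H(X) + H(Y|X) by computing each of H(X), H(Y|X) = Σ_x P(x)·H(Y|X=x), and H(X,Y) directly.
H(X) = 1.5726 bits, H(Y|X) = 0.8627 bits, H(X,Y) = 2.4354 bits

Marginal of X (row sums):
  P(X=0) = 3/11 + 1/11 = 4/11
  P(X=1) = 1/11 + 3/11 = 4/11
  P(X=2) = 3/22 + 3/22 = 3/11
H(X) = -[(4/11)·log₂(4/11) + (4/11)·log₂(4/11) + (3/11)·log₂(3/11)]
  = 0.53070 + 0.53070 + 0.51122 = 1.5726 bits

H(Y|X) = Σ_x P(x)·H(Y|X=x):
  X=0: P(X=0) = 4/11, P(Y|X=0) = (3/4, 1/4) → H(Y|X=0) = 0.81128
  X=1: P(X=1) = 4/11, P(Y|X=1) = (1/4, 3/4) → H(Y|X=1) = 0.81128
  X=2: P(X=2) = 3/11, P(Y|X=2) = (1/2, 1/2) → H(Y|X=2) = 1.00000
H(Y|X) = (4/11)·0.81128 + (4/11)·0.81128 + (3/11)·1.00000 = 0.8627 bits

H(X,Y) = -Σ_{x,y} P(x,y) log₂ P(x,y). Per-cell terms -P(x,y)·log₂P(x,y):
  X=0: 0.51122, 0.31449
  X=1: 0.31449, 0.51122
  X=2: 0.39197, 0.39197
Sum of the 6 terms: H(X,Y) = 2.4354 bits

Chain rule check:
  H(X) + H(Y|X) = 1.5726 + 0.8627 = 2.4353 bits
  H(X,Y) = 2.4354 bits
✓ Chain rule verified (Δ = 0.0001 is 4-dp rounding noise: each of the three values was rounded independently).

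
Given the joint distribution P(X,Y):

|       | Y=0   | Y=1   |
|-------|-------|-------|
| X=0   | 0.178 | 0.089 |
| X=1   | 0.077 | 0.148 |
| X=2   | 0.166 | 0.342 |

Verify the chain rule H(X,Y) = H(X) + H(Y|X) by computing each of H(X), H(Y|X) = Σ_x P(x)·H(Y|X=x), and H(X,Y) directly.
H(X) = 1.4892 bits, H(Y|X) = 0.9168 bits, H(X,Y) = 2.4061 bits

Marginal of X (row sums):
  P(X=0) = 0.178 + 0.089 = 0.267
  P(X=1) = 0.077 + 0.148 = 0.225
  P(X=2) = 0.166 + 0.342 = 0.508
H(X) = -[0.267·log₂(0.267) + 0.225·log₂(0.225) + 0.508·log₂(0.508)]
  = 0.508659 + 0.484201 + 0.496367 = 1.4892 bits

H(Y|X) = Σ_x P(x)·H(Y|X=x):
  X=0: P(X=0) = 0.267, P(Y|X=0) = (2/3, 1/3) → H(Y|X=0) = 0.918296
  X=1: P(X=1) = 0.225, P(Y|X=1) = (77/225, 148/225) → H(Y|X=1) = 0.926929
  X=2: P(X=2) = 0.508, P(Y|X=2) = (83/254, 171/254) → H(Y|X=2) = 0.911594
H(Y|X) = 0.267·0.918296 + 0.225·0.926929 + 0.508·0.911594 = 0.9168 bits

H(X,Y) = -Σ_{x,y} P(x,y) log₂ P(x,y). Per-cell terms -P(x,y)·log₂P(x,y):
  X=0: 0.443229, 0.310615
  X=1: 0.284823, 0.407937
  X=2: 0.430064, 0.529393
Sum of the 6 terms: H(X,Y) = 2.4061 bits

Chain rule check:
  H(X) + H(Y|X) = 1.4892 + 0.9168 = 2.4060 bits
  H(X,Y) = 2.4061 bits
✓ Chain rule verified (Δ = 0.0001 is 4-dp rounding noise: each of the three values was rounded independently).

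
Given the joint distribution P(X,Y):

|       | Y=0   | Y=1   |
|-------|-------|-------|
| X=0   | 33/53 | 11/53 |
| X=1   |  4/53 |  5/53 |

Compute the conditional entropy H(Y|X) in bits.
0.8418 bits

H(Y|X) = H(X,Y) - H(X)

H(X,Y) = -Σ_{x,y} P(x,y) log₂ P(x,y). Per-cell terms -P(x,y)·log₂P(x,y):
  X=0: 0.4256, 0.4708
  X=1: 0.2814, 0.3213
Sum of the 4 terms: H(X,Y) = 1.4991 bits

Marginal of X (row sums):
  P(X=0) = 33/53 + 11/53 = 44/53
  P(X=1) = 4/53 + 5/53 = 9/53
H(X) = -[(44/53)·log₂(44/53) + (9/53)·log₂(9/53)]
  = 0.2229 + 0.4344 = 0.6573 bits

H(Y|X) = H(X,Y) - H(X) = 1.4991 - 0.6573 = 0.8418 bits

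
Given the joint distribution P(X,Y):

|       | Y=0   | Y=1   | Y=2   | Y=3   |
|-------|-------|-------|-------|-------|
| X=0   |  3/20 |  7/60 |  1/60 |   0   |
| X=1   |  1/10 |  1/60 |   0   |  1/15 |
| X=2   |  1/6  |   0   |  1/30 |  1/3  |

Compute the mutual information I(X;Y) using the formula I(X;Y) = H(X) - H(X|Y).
0.4222 bits

I(X;Y) = H(X) - H(X|Y)

Marginal of X (row sums):
  P(X=0) = 3/20 + 7/60 + 1/60 + 0 = 17/60
  P(X=1) = 1/10 + 1/60 + 0 + 1/15 = 11/60
  P(X=2) = 1/6 + 0 + 1/30 + 1/3 = 8/15
H(X) = -[(17/60)·log₂(17/60) + (11/60)·log₂(11/60) + (8/15)·log₂(8/15)]
  = 0.5155 + 0.4487 + 0.4837 = 1.4479 bits

Marginal of Y (column sums):
  P(Y=0) = 3/20 + 1/10 + 1/6 = 5/12
  P(Y=1) = 7/60 + 1/60 + 0 = 2/15
  P(Y=2) = 1/60 + 0 + 1/30 = 1/20
  P(Y=3) = 0 + 1/15 + 1/3 = 2/5
H(X|Y) = Σ_y P(y)·H(X|Y=y):
  Y=0: P(Y=0) = 5/12, P(X|Y=0) = (9/25, 6/25, 2/5) → H(X|Y=0) = 1.5535
  Y=1: P(Y=1) = 2/15, P(X|Y=1) = (7/8, 1/8, 0) → H(X|Y=1) = 0.5436
  Y=2: P(Y=2) = 1/20, P(X|Y=2) = (1/3, 0, 2/3) → H(X|Y=2) = 0.9183
  Y=3: P(Y=3) = 2/5, P(X|Y=3) = (0, 1/6, 5/6) → H(X|Y=3) = 0.6500
H(X|Y) = (5/12)·1.5535 + (2/15)·0.5436 + (1/20)·0.9183 + (2/5)·0.6500 = 1.0257 bits

I(X;Y) = H(X) - H(X|Y) = 1.4479 - 1.0257 = 0.4222 bits

Cross-check via I(X;Y) = H(X) + H(Y) - H(X,Y): computing H(Y) from the column sums and H(X,Y) from the 12 cells in the same way gives H(Y) = 1.6587 bits and H(X,Y) = 2.6844 bits, so
I(X;Y) = 1.4479 + 1.6587 - 2.6844 = 0.4222 bits ✓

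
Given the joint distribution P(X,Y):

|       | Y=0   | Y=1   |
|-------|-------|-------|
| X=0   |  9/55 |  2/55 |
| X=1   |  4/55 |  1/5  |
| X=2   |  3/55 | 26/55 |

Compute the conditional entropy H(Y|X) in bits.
0.6180 bits

H(Y|X) = H(X,Y) - H(X)

H(X,Y) = -Σ_{x,y} P(x,y) log₂ P(x,y). Per-cell terms -P(x,y)·log₂P(x,y):
  X=0: 0.4273, 0.1739
  X=1: 0.2750, 0.4644
  X=2: 0.2289, 0.5110
Sum of the 6 terms: H(X,Y) = 2.0805 bits

Marginal of X (row sums):
  P(X=0) = 9/55 + 2/55 = 1/5
  P(X=1) = 4/55 + 1/5 = 3/11
  P(X=2) = 3/55 + 26/55 = 29/55
H(X) = -[(1/5)·log₂(1/5) + (3/11)·log₂(3/11) + (29/55)·log₂(29/55)]
  = 0.4644 + 0.5112 + 0.4869 = 1.4625 bits

H(Y|X) = H(X,Y) - H(X) = 2.0805 - 1.4625 = 0.6180 bits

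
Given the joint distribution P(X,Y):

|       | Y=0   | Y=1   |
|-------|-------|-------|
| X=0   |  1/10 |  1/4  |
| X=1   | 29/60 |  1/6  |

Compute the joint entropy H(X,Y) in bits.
1.7700 bits

H(X,Y) = -Σ_{x,y} P(x,y) log₂ P(x,y). Per-cell terms -P(x,y)·log₂P(x,y):
  X=0: 0.3322, 0.5000
  X=1: 0.5070, 0.4308
Sum of the 4 terms: H(X,Y) = 1.7700 bits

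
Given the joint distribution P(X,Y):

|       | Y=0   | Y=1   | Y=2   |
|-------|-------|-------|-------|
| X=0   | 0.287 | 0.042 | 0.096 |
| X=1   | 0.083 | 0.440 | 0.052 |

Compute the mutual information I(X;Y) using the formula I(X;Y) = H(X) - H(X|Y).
0.3554 bits

I(X;Y) = H(X) - H(X|Y)

Marginal of X (row sums):
  P(X=0) = 0.287 + 0.042 + 0.096 = 0.425
  P(X=1) = 0.083 + 0.440 + 0.052 = 0.575
H(X) = -[0.425·log₂(0.425) + 0.575·log₂(0.575)]
  = 0.5246 + 0.4591 = 0.9837 bits

Marginal of Y (column sums):
  P(Y=0) = 0.287 + 0.083 = 0.370
  P(Y=1) = 0.042 + 0.440 = 0.482
  P(Y=2) = 0.096 + 0.052 = 0.148
H(X|Y) = Σ_y P(y)·H(X|Y=y):
  Y=0: P(Y=0) = 0.370, P(X|Y=0) = (287/370, 83/370) → H(X|Y=0) = 0.7680
  Y=1: P(Y=1) = 0.482, P(X|Y=1) = (21/241, 220/241) → H(X|Y=1) = 0.4268
  Y=2: P(Y=2) = 0.148, P(X|Y=2) = (24/37, 13/37) → H(X|Y=2) = 0.9353
H(X|Y) = 0.370·0.7680 + 0.482·0.4268 + 0.148·0.9353 = 0.6283 bits

I(X;Y) = H(X) - H(X|Y) = 0.9837 - 0.6283 = 0.3554 bits

Cross-check via I(X;Y) = H(X) + H(Y) - H(X,Y): computing H(Y) from the column sums and H(X,Y) from the 6 cells in the same way gives H(Y) = 1.4462 bits and H(X,Y) = 2.0745 bits, so
I(X;Y) = 0.9837 + 1.4462 - 2.0745 = 0.3554 bits ✓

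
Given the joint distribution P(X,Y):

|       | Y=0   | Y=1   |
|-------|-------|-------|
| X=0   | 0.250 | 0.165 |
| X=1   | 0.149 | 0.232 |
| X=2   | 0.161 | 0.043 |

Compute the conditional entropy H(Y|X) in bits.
0.9218 bits

H(Y|X) = H(X,Y) - H(X)

H(X,Y) = -Σ_{x,y} P(x,y) log₂ P(x,y). Per-cell terms -P(x,y)·log₂P(x,y):
  X=0: 0.50000, 0.42891
  X=1: 0.40925, 0.48901
  X=2: 0.42421, 0.19520
Sum of the 6 terms: H(X,Y) = 2.4466 bits

Marginal of X (row sums):
  P(X=0) = 0.250 + 0.165 = 0.415
  P(X=1) = 0.149 + 0.232 = 0.381
  P(X=2) = 0.161 + 0.043 = 0.204
H(X) = -[0.415·log₂(0.415) + 0.381·log₂(0.381) + 0.204·log₂(0.204)]
  = 0.52656 + 0.53040 + 0.46785 = 1.5248 bits

H(Y|X) = H(X,Y) - H(X) = 2.4466 - 1.5248 = 0.9218 bits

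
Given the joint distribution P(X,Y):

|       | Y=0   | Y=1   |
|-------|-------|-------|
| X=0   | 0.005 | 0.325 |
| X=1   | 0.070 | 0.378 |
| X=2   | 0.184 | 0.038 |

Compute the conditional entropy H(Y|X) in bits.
0.4641 bits

H(Y|X) = H(X,Y) - H(X)

H(X,Y) = -Σ_{x,y} P(x,y) log₂ P(x,y). Per-cell terms -P(x,y)·log₂P(x,y):
  X=0: 0.0382193, 0.5269837
  X=1: 0.2685551, 0.5305388
  X=2: 0.4493689, 0.1792786
Sum of the 6 terms: H(X,Y) = 1.992944 bits

Marginal of X (row sums):
  P(X=0) = 0.005 + 0.325 = 0.330
  P(X=1) = 0.070 + 0.378 = 0.448
  P(X=2) = 0.184 + 0.038 = 0.222
H(X) = -[0.330·log₂(0.330) + 0.448·log₂(0.448) + 0.222·log₂(0.222)]
  = 0.5278225 + 0.5189764 + 0.4820438 = 1.528843 bits

H(Y|X) = H(X,Y) - H(X) = 1.992944 - 1.528843 = 0.4641 bits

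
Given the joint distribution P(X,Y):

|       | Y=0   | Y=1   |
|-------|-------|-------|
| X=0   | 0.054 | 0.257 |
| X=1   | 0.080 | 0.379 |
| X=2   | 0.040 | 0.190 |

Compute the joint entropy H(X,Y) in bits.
2.1941 bits

H(X,Y) = -Σ_{x,y} P(x,y) log₂ P(x,y). Per-cell terms -P(x,y)·log₂P(x,y):
  X=0: 0.22739, 0.50376
  X=1: 0.29151, 0.53050
  X=2: 0.18575, 0.45523
Sum of the 6 terms: H(X,Y) = 2.1941 bits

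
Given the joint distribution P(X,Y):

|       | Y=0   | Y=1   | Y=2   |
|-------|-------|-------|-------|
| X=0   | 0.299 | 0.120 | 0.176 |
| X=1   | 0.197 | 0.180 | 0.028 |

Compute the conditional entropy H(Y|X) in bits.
1.4066 bits

H(Y|X) = H(X,Y) - H(X)

H(X,Y) = -Σ_{x,y} P(x,y) log₂ P(x,y). Per-cell terms -P(x,y)·log₂P(x,y):
  X=0: 0.5208, 0.3671, 0.4411
  X=1: 0.4617, 0.4453, 0.1444
Sum of the 6 terms: H(X,Y) = 2.3804 bits

Marginal of X (row sums):
  P(X=0) = 0.299 + 0.120 + 0.176 = 0.595
  P(X=1) = 0.197 + 0.180 + 0.028 = 0.405
H(X) = -[0.595·log₂(0.595) + 0.405·log₂(0.405)]
  = 0.4457 + 0.5281 = 0.9738 bits

H(Y|X) = H(X,Y) - H(X) = 2.3804 - 0.9738 = 1.4066 bits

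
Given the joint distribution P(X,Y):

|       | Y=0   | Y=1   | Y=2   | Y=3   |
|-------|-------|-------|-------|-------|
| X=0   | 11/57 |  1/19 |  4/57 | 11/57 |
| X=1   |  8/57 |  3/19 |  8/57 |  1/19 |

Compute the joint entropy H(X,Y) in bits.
2.8479 bits

H(X,Y) = -Σ_{x,y} P(x,y) log₂ P(x,y). Per-cell terms -P(x,y)·log₂P(x,y):
  X=0: 0.4580, 0.2236, 0.2690, 0.4580
  X=1: 0.3976, 0.4205, 0.3976, 0.2236
Sum of the 8 terms: H(X,Y) = 2.8479 bits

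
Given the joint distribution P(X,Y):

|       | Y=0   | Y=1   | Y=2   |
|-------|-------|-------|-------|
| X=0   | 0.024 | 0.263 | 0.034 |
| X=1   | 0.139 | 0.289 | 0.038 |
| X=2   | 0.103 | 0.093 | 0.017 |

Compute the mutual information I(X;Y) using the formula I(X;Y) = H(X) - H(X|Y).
0.0910 bits

I(X;Y) = H(X) - H(X|Y)

Marginal of X (row sums):
  P(X=0) = 0.024 + 0.263 + 0.034 = 0.321
  P(X=1) = 0.139 + 0.289 + 0.038 = 0.466
  P(X=2) = 0.103 + 0.093 + 0.017 = 0.213
H(X) = -[0.321·log₂(0.321) + 0.466·log₂(0.466) + 0.213·log₂(0.213)]
  = 0.52623 + 0.51334 + 0.47522 = 1.5148 bits

Marginal of Y (column sums):
  P(Y=0) = 0.024 + 0.139 + 0.103 = 0.266
  P(Y=1) = 0.263 + 0.289 + 0.093 = 0.645
  P(Y=2) = 0.034 + 0.038 + 0.017 = 0.089
H(X|Y) = Σ_y P(y)·H(X|Y=y):
  Y=0: P(Y=0) = 0.266, P(X|Y=0) = (12/133, 139/266, 103/266) → H(X|Y=0) = 1.33242
  Y=1: P(Y=1) = 0.645, P(X|Y=1) = (263/645, 289/645, 31/215) → H(X|Y=1) = 1.44954
  Y=2: P(Y=2) = 0.089, P(X|Y=2) = (34/89, 38/89, 17/89) → H(X|Y=2) = 1.51077
H(X|Y) = 0.266·1.33242 + 0.645·1.44954 + 0.089·1.51077 = 1.4238 bits

I(X;Y) = H(X) - H(X|Y) = 1.5148 - 1.4238 = 0.0910 bits

Cross-check via I(X;Y) = H(X) + H(Y) - H(X,Y): computing H(Y) from the column sums and H(X,Y) from the 9 cells in the same way gives H(Y) = 1.2269 bits and H(X,Y) = 2.6507 bits, so
I(X;Y) = 1.5148 + 1.2269 - 2.6507 = 0.0910 bits ✓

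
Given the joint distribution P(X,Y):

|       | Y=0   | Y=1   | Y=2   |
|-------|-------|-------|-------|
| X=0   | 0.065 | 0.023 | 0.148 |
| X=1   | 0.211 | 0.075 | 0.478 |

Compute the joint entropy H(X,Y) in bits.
2.0524 bits

H(X,Y) = -Σ_{x,y} P(x,y) log₂ P(x,y). Per-cell terms -P(x,y)·log₂P(x,y):
  X=0: 0.25632, 0.12517, 0.40794
  X=1: 0.47363, 0.28027, 0.50903
Sum of the 6 terms: H(X,Y) = 2.0524 bits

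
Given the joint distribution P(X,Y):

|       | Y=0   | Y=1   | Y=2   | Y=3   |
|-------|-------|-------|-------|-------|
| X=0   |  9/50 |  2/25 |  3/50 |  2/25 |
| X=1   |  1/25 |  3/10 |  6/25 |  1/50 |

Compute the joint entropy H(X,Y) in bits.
2.5857 bits

H(X,Y) = -Σ_{x,y} P(x,y) log₂ P(x,y). Per-cell terms -P(x,y)·log₂P(x,y):
  X=0: 0.4453, 0.2915, 0.2435, 0.2915
  X=1: 0.1858, 0.5211, 0.4941, 0.1129
Sum of the 8 terms: H(X,Y) = 2.5857 bits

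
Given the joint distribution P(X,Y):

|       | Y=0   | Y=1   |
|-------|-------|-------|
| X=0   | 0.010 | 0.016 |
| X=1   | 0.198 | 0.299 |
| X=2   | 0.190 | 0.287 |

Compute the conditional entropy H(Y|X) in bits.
0.9698 bits

H(Y|X) = H(X,Y) - H(X)

H(X,Y) = -Σ_{x,y} P(x,y) log₂ P(x,y). Per-cell terms -P(x,y)·log₂P(x,y):
  X=0: 0.0664, 0.0955
  X=1: 0.4626, 0.5208
  X=2: 0.4552, 0.5169
Sum of the 6 terms: H(X,Y) = 2.1174 bits

Marginal of X (row sums):
  P(X=0) = 0.010 + 0.016 = 0.026
  P(X=1) = 0.198 + 0.299 = 0.497
  P(X=2) = 0.190 + 0.287 = 0.477
H(X) = -[0.026·log₂(0.026) + 0.497·log₂(0.497) + 0.477·log₂(0.477)]
  = 0.1369 + 0.5013 + 0.5094 = 1.1476 bits

H(Y|X) = H(X,Y) - H(X) = 2.1174 - 1.1476 = 0.9698 bits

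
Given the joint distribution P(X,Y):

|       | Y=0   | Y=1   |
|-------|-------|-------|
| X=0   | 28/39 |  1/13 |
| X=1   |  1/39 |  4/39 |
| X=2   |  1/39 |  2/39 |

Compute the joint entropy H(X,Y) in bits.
1.4556 bits

H(X,Y) = -Σ_{x,y} P(x,y) log₂ P(x,y). Per-cell terms -P(x,y)·log₂P(x,y):
  X=0: 0.3432, 0.2846
  X=1: 0.1355, 0.3370
  X=2: 0.1355, 0.2198
Sum of the 6 terms: H(X,Y) = 1.4556 bits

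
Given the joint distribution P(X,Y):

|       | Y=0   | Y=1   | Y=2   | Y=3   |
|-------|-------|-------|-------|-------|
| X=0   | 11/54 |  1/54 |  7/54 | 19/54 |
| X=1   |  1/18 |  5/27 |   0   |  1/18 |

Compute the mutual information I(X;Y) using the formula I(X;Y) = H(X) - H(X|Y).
0.3587 bits

I(X;Y) = H(X) - H(X|Y)

Marginal of X (row sums):
  P(X=0) = 11/54 + 1/54 + 7/54 + 19/54 = 19/27
  P(X=1) = 1/18 + 5/27 + 0 + 1/18 = 8/27
H(X) = -[(19/27)·log₂(19/27) + (8/27)·log₂(8/27)]
  = 0.3567 + 0.5200 = 0.8767 bits

Marginal of Y (column sums):
  P(Y=0) = 11/54 + 1/18 = 7/27
  P(Y=1) = 1/54 + 5/27 = 11/54
  P(Y=2) = 7/54 + 0 = 7/54
  P(Y=3) = 19/54 + 1/18 = 11/27
H(X|Y) = Σ_y P(y)·H(X|Y=y):
  Y=0: P(Y=0) = 7/27, P(X|Y=0) = (11/14, 3/14) → H(X|Y=0) = 0.7496
  Y=1: P(Y=1) = 11/54, P(X|Y=1) = (1/11, 10/11) → H(X|Y=1) = 0.4395
  Y=2: P(Y=2) = 7/54, P(X|Y=2) = (1, 0) → H(X|Y=2) = 0.0000
  Y=3: P(Y=3) = 11/27, P(X|Y=3) = (19/22, 3/22) → H(X|Y=3) = 0.5746
H(X|Y) = (7/27)·0.7496 + (11/54)·0.4395 + (7/54)·0.0000 + (11/27)·0.5746 = 0.5180 bits

I(X;Y) = H(X) - H(X|Y) = 0.8767 - 0.5180 = 0.3587 bits

Cross-check via I(X;Y) = H(X) + H(Y) - H(X,Y): computing H(Y) from the column sums and H(X,Y) from the 8 cells in the same way gives H(Y) = 1.8824 bits and H(X,Y) = 2.4004 bits, so
I(X;Y) = 0.8767 + 1.8824 - 2.4004 = 0.3587 bits ✓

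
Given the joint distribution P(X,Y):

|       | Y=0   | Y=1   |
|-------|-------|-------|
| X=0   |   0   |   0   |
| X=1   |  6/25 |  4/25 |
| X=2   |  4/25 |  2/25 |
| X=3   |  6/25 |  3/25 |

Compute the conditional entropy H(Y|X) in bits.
0.9394 bits

H(Y|X) = H(X,Y) - H(X)

H(X,Y) = -Σ_{x,y} P(x,y) log₂ P(x,y). Per-cell terms -P(x,y)·log₂P(x,y):
  X=0: 0.00000, 0.00000
  X=1: 0.49413, 0.42302
  X=2: 0.42302, 0.29151
  X=3: 0.49413, 0.36707
  (cells with P = 0 contribute 0)
Sum of the 8 terms: H(X,Y) = 2.4929 bits

Marginal of X (row sums):
  P(X=0) = 0 + 0 = 0
  P(X=1) = 6/25 + 4/25 = 2/5
  P(X=2) = 4/25 + 2/25 = 6/25
  P(X=3) = 6/25 + 3/25 = 9/25
H(X) = -[(2/5)·log₂(2/5) + (6/25)·log₂(6/25) + (9/25)·log₂(9/25)]   (outcomes with P = 0 contribute 0)
  = 0.52877 + 0.49413 + 0.53062 = 1.5535 bits

H(Y|X) = H(X,Y) - H(X) = 2.4929 - 1.5535 = 0.9394 bits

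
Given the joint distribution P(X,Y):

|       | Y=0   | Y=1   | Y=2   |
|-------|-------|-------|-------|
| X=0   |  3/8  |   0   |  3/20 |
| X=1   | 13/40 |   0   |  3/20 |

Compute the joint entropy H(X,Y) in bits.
1.8787 bits

H(X,Y) = -Σ_{x,y} P(x,y) log₂ P(x,y). Per-cell terms -P(x,y)·log₂P(x,y):
  X=0: 0.53064, 0.00000, 0.41054
  X=1: 0.52698, 0.00000, 0.41054
  (cells with P = 0 contribute 0)
Sum of the 6 terms: H(X,Y) = 1.8787 bits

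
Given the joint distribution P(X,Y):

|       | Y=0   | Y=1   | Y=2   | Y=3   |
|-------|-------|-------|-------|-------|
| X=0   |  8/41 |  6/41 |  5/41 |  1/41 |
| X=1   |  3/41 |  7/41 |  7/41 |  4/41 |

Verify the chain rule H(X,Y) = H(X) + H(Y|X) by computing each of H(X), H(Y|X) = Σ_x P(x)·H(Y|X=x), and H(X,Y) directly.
H(X) = 0.9996 bits, H(Y|X) = 1.8415 bits, H(X,Y) = 2.8410 bits

Marginal of X (row sums):
  P(X=0) = 8/41 + 6/41 + 5/41 + 1/41 = 20/41
  P(X=1) = 3/41 + 7/41 + 7/41 + 4/41 = 21/41
H(X) = -[(20/41)·log₂(20/41) + (21/41)·log₂(21/41)]
  = 0.5052 + 0.4944 = 0.9996 bits

H(Y|X) = Σ_x P(x)·H(Y|X=x):
  X=0: P(X=0) = 20/41, P(Y|X=0) = (2/5, 3/10, 1/4, 1/20) → H(Y|X=0) = 1.7660
  X=1: P(X=1) = 21/41, P(Y|X=1) = (1/7, 1/3, 1/3, 4/21) → H(Y|X=1) = 1.9134
H(Y|X) = (20/41)·1.7660 + (21/41)·1.9134 = 1.8415 bits

H(X,Y) = -Σ_{x,y} P(x,y) log₂ P(x,y). Per-cell terms -P(x,y)·log₂P(x,y):
  X=0: 0.4600, 0.4057, 0.3702, 0.1307
  X=1: 0.2760, 0.4354, 0.4354, 0.3276
Sum of the 8 terms: H(X,Y) = 2.8410 bits

Chain rule check:
  H(X) + H(Y|X) = 0.9996 + 1.8415 = 2.8411 bits
  H(X,Y) = 2.8410 bits
✓ Chain rule verified (Δ = 0.0001 is 4-dp rounding noise: each of the three values was rounded independently).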